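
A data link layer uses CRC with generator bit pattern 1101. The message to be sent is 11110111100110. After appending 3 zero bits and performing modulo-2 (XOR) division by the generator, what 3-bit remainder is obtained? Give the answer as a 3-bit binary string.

001

Append 3 zeros: 11110111100110000. Divide by 1101 (XOR where the leading bit is 1):
  pos 0: 1111 XOR 1101 = 0010
  pos 2: 1001 XOR 1101 = 0100
  pos 3: 1001 XOR 1101 = 0100
  pos 4: 1001 XOR 1101 = 0100
  pos 5: 1001 XOR 1101 = 0100
  pos 6: 1000 XOR 1101 = 0101
  pos 7: 1010 XOR 1101 = 0111
  pos 8: 1111 XOR 1101 = 0010
  pos 10: 1010 XOR 1101 = 0111
  pos 11: 1110 XOR 1101 = 0011
  pos 13: 1100 XOR 1101 = 0001
Remainder (last 3 bits) = 001. This is the CRC / FCS.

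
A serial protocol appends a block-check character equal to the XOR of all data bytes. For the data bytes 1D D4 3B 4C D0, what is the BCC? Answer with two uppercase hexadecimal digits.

XOR the bytes together:
  start with 0x1D
  0x1D ⊕ 0xD4 = 0xC9
  0xC9 ⊕ 0x3B = 0xF2
  0xF2 ⊕ 0x4C = 0xBE
  0xBE ⊕ 0xD0 = 0x6E

6E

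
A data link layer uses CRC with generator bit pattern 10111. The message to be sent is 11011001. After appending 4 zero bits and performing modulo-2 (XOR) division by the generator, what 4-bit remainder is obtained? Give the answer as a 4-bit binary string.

1011

Append 4 zeros: 110110010000. Divide by 10111 (XOR where the leading bit is 1):
  pos 0: 11011 XOR 10111 = 01100
  pos 1: 11000 XOR 10111 = 01111
  pos 2: 11110 XOR 10111 = 01001
  pos 3: 10011 XOR 10111 = 00100
  pos 5: 10000 XOR 10111 = 00111
  pos 7: 11100 XOR 10111 = 01011
Remainder (last 4 bits) = 1011. This is the CRC / FCS.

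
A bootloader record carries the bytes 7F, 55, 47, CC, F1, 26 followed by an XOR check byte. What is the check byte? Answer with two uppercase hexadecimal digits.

76

XOR the bytes together:
  start with 0x7F
  0x7F ⊕ 0x55 = 0x2A
  0x2A ⊕ 0x47 = 0x6D
  0x6D ⊕ 0xCC = 0xA1
  0xA1 ⊕ 0xF1 = 0x50
  0x50 ⊕ 0x26 = 0x76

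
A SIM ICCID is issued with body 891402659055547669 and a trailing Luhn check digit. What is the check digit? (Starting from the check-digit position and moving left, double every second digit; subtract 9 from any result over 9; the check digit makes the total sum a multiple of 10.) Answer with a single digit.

Partial digits right→left: 9 6 6 7 4 5 5 5 0 9 5 6 2 0 4 1 9 8
Double every second digit counting from the check-digit position (so the 1st, 3rd, 5th, ... of the partial from the right).
  doubled (with −9 where >9): 9 3 8 1 0 1 4 8 9 → sum 43
  kept as-is: 6 7 5 5 9 6 0 1 8 → sum 47
Total = 43 + 47 = 90.
Check digit = (10 − (90 mod 10)) mod 10 = 0.

0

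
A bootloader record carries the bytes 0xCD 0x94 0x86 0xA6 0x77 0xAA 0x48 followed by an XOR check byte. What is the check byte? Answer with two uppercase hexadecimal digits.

EC

XOR the bytes together:
  start with 0xCD
  0xCD ⊕ 0x94 = 0x59
  0x59 ⊕ 0x86 = 0xDF
  0xDF ⊕ 0xA6 = 0x79
  0x79 ⊕ 0x77 = 0x0E
  0x0E ⊕ 0xAA = 0xA4
  0xA4 ⊕ 0x48 = 0xEC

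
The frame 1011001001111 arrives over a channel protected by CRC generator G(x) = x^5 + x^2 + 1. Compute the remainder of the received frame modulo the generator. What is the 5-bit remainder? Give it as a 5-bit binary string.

Modulo-2 division of 1011001001111 by 100101:
  pos 0: 101100 XOR 100101 = 001001
  pos 2: 100110 XOR 100101 = 000011
  pos 6: 110111 XOR 100101 = 010010
  pos 7: 100101 XOR 100101 = 000000
Remainder = 00000 (zero — the frame passes the CRC check).

00000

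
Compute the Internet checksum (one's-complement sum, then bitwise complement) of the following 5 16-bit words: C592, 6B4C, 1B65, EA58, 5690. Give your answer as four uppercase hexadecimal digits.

One's-complement addition (fold any carry out of bit 15 back into bit 0):
  0xC592 + 0x6B4C = 0x130DE → wrap carry → 0x30DF
  0x30DF + 0x1B65 = 0x04C44
  0x4C44 + 0xEA58 = 0x1369C → wrap carry → 0x369D
  0x369D + 0x5690 = 0x08D2D
One's-complement sum = 0x8D2D.
Checksum = ~0x8D2D & 0xFFFF = 0x72D2.

72D2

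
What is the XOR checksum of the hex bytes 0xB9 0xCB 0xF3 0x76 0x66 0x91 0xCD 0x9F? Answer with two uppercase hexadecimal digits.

XOR the bytes together:
  start with 0xB9
  0xB9 ⊕ 0xCB = 0x72
  0x72 ⊕ 0xF3 = 0x81
  0x81 ⊕ 0x76 = 0xF7
  0xF7 ⊕ 0x66 = 0x91
  0x91 ⊕ 0x91 = 0x00
  0x00 ⊕ 0xCD = 0xCD
  0xCD ⊕ 0x9F = 0x52

52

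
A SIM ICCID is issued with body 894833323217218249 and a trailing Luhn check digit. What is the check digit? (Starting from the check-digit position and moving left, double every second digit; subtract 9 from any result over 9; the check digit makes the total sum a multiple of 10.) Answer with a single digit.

Partial digits right→left: 9 4 2 8 1 2 7 1 2 3 2 3 3 3 8 4 9 8
Double every second digit counting from the check-digit position (so the 1st, 3rd, 5th, ... of the partial from the right).
  doubled (with −9 where >9): 9 4 2 5 4 4 6 7 9 → sum 50
  kept as-is: 4 8 2 1 3 3 3 4 8 → sum 36
Total = 50 + 36 = 86.
Check digit = (10 − (86 mod 10)) mod 10 = 4.

4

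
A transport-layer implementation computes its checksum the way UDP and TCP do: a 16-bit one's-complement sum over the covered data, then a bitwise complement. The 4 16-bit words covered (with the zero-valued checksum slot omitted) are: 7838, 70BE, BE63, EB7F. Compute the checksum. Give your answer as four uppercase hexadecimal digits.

One's-complement addition (fold any carry out of bit 15 back into bit 0):
  0x7838 + 0x70BE = 0x0E8F6
  0xE8F6 + 0xBE63 = 0x1A759 → wrap carry → 0xA75A
  0xA75A + 0xEB7F = 0x192D9 → wrap carry → 0x92DA
One's-complement sum = 0x92DA.
Checksum = ~0x92DA & 0xFFFF = 0x6D25.

6D25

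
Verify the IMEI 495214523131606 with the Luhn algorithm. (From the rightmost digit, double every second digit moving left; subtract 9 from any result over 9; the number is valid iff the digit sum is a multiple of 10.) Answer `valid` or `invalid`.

invalid

From the right, keep odd positions and double even positions (subtract 9 from any doubled value over 9):
  doubled (positions 2,4,...): 0 2 2 4 8 4 9 → sum 29
  kept (positions 1,3,...): 6 6 3 3 5 1 5 4 → sum 33
Total = 62.
62 mod 10 = 2, so the number is invalid.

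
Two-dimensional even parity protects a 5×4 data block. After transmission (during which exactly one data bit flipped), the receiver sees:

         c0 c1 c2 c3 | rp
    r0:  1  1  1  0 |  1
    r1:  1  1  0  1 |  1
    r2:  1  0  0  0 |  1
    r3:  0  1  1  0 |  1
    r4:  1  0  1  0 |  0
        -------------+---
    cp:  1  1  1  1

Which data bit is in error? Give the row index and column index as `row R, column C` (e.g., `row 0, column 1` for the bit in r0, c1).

Recompute each row's even parity and compare to rp:
  r0: data parity 1, sent rp 1 → ok
  r1: data parity 1, sent rp 1 → ok
  r2: data parity 1, sent rp 1 → ok
  r3: data parity 0, sent rp 1 → mismatch
  r4: data parity 0, sent rp 0 → ok
Recompute each column's even parity and compare to cp:
  c0: data parity 0, sent cp 1 → mismatch
  c1: data parity 1, sent cp 1 → ok
  c2: data parity 1, sent cp 1 → ok
  c3: data parity 1, sent cp 1 → ok
Exactly one row (r3) and one column (c0) fail → the flipped bit is at their intersection.

row 3, column 0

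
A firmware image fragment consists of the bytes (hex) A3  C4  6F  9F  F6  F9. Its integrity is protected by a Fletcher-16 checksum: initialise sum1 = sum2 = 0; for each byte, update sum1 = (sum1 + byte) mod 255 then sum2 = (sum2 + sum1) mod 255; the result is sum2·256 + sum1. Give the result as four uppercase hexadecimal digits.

3268

Running sums (mod 255):
  after byte 0 (A3): sum1=163, sum2=163
  after byte 1 (C4): sum1=104, sum2=12
  after byte 2 (6F): sum1=215, sum2=227
  after byte 3 (9F): sum1=119, sum2=91
  after byte 4 (F6): sum1=110, sum2=201
  after byte 5 (F9): sum1=104, sum2=50
Checksum = sum2·256 + sum1 = 50·256 + 104 = 12904 = 0x3268.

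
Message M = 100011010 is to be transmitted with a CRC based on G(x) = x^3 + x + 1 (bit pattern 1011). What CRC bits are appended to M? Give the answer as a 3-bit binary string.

100

Append 3 zeros: 100011010000. Divide by 1011 (XOR where the leading bit is 1):
  pos 0: 1000 XOR 1011 = 0011
  pos 2: 1111 XOR 1011 = 0100
  pos 3: 1000 XOR 1011 = 0011
  pos 5: 1110 XOR 1011 = 0101
  pos 6: 1010 XOR 1011 = 0001
Remainder (last 3 bits) = 100. This is the CRC / FCS.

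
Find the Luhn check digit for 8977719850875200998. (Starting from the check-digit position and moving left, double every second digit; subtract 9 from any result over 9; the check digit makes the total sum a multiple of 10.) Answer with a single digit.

6

Partial digits right→left: 8 9 9 0 0 2 5 7 8 0 5 8 9 1 7 7 7 9 8
Double every second digit counting from the check-digit position (so the 1st, 3rd, 5th, ... of the partial from the right).
  doubled (with −9 where >9): 7 9 0 1 7 1 9 5 5 7 → sum 51
  kept as-is: 9 0 2 7 0 8 1 7 9 → sum 43
Total = 51 + 43 = 94.
Check digit = (10 − (94 mod 10)) mod 10 = 6.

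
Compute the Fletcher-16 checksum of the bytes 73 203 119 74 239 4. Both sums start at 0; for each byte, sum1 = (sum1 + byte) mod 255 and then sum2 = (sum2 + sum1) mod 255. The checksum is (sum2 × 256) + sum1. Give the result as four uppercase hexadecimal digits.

53CA

Running sums (mod 255):
  after byte 0 (73): sum1=73, sum2=73
  after byte 1 (203): sum1=21, sum2=94
  after byte 2 (119): sum1=140, sum2=234
  after byte 3 (74): sum1=214, sum2=193
  after byte 4 (239): sum1=198, sum2=136
  after byte 5 (4): sum1=202, sum2=83
Checksum = sum2·256 + sum1 = 83·256 + 202 = 21450 = 0x53CA.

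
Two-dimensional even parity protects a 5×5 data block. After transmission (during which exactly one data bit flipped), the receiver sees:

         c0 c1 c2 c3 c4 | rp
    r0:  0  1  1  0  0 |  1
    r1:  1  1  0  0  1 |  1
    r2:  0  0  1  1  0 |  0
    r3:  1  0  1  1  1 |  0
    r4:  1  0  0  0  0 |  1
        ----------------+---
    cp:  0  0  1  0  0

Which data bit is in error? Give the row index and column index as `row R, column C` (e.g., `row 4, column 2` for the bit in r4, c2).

Recompute each row's even parity and compare to rp:
  r0: data parity 0, sent rp 1 → mismatch
  r1: data parity 1, sent rp 1 → ok
  r2: data parity 0, sent rp 0 → ok
  r3: data parity 0, sent rp 0 → ok
  r4: data parity 1, sent rp 1 → ok
Recompute each column's even parity and compare to cp:
  c0: data parity 1, sent cp 0 → mismatch
  c1: data parity 0, sent cp 0 → ok
  c2: data parity 1, sent cp 1 → ok
  c3: data parity 0, sent cp 0 → ok
  c4: data parity 0, sent cp 0 → ok
Exactly one row (r0) and one column (c0) fail → the flipped bit is at their intersection.

row 0, column 0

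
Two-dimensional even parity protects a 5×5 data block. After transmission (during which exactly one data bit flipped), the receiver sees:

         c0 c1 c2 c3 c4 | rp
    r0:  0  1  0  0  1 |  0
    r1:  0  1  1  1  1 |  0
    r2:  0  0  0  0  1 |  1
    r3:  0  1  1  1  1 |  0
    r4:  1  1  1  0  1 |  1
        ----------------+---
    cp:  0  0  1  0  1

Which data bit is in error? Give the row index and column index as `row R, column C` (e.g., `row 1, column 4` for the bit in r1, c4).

Recompute each row's even parity and compare to rp:
  r0: data parity 0, sent rp 0 → ok
  r1: data parity 0, sent rp 0 → ok
  r2: data parity 1, sent rp 1 → ok
  r3: data parity 0, sent rp 0 → ok
  r4: data parity 0, sent rp 1 → mismatch
Recompute each column's even parity and compare to cp:
  c0: data parity 1, sent cp 0 → mismatch
  c1: data parity 0, sent cp 0 → ok
  c2: data parity 1, sent cp 1 → ok
  c3: data parity 0, sent cp 0 → ok
  c4: data parity 1, sent cp 1 → ok
Exactly one row (r4) and one column (c0) fail → the flipped bit is at their intersection.

row 4, column 0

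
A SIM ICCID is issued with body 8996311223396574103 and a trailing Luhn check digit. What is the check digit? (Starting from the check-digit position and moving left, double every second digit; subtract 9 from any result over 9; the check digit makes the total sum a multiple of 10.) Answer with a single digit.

1

Partial digits right→left: 3 0 1 4 7 5 6 9 3 3 2 2 1 1 3 6 9 9 8
Double every second digit counting from the check-digit position (so the 1st, 3rd, 5th, ... of the partial from the right).
  doubled (with −9 where >9): 6 2 5 3 6 4 2 6 9 7 → sum 50
  kept as-is: 0 4 5 9 3 2 1 6 9 → sum 39
Total = 50 + 39 = 89.
Check digit = (10 − (89 mod 10)) mod 10 = 1.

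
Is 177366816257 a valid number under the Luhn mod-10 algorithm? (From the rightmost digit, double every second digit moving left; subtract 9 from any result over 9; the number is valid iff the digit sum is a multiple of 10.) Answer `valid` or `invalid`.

invalid

From the right, keep odd positions and double even positions (subtract 9 from any doubled value over 9):
  doubled (positions 2,4,...): 1 3 7 3 5 2 → sum 21
  kept (positions 1,3,...): 7 2 1 6 3 7 → sum 26
Total = 47.
47 mod 10 = 7, so the number is invalid.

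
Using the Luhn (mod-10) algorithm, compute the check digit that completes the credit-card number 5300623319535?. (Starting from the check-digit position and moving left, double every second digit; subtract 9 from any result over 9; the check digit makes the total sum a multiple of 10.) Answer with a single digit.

Partial digits right→left: 5 3 5 9 1 3 3 2 6 0 0 3 5
Double every second digit counting from the check-digit position (so the 1st, 3rd, 5th, ... of the partial from the right).
  doubled (with −9 where >9): 1 1 2 6 3 0 1 → sum 14
  kept as-is: 3 9 3 2 0 3 → sum 20
Total = 14 + 20 = 34.
Check digit = (10 − (34 mod 10)) mod 10 = 6.

6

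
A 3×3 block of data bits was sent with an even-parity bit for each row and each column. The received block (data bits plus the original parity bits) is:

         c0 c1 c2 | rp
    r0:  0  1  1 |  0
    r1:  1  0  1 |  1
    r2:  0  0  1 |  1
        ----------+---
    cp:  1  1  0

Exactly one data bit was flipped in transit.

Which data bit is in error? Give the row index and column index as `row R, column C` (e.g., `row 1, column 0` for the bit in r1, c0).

row 1, column 2

Recompute each row's even parity and compare to rp:
  r0: data parity 0, sent rp 0 → ok
  r1: data parity 0, sent rp 1 → mismatch
  r2: data parity 1, sent rp 1 → ok
Recompute each column's even parity and compare to cp:
  c0: data parity 1, sent cp 1 → ok
  c1: data parity 1, sent cp 1 → ok
  c2: data parity 1, sent cp 0 → mismatch
Exactly one row (r1) and one column (c2) fail → the flipped bit is at their intersection.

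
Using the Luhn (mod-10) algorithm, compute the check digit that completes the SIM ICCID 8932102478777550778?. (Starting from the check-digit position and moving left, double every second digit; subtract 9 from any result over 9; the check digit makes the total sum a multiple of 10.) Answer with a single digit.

1

Partial digits right→left: 8 7 7 0 5 5 7 7 7 8 7 4 2 0 1 2 3 9 8
Double every second digit counting from the check-digit position (so the 1st, 3rd, 5th, ... of the partial from the right).
  doubled (with −9 where >9): 7 5 1 5 5 5 4 2 6 7 → sum 47
  kept as-is: 7 0 5 7 8 4 0 2 9 → sum 42
Total = 47 + 42 = 89.
Check digit = (10 − (89 mod 10)) mod 10 = 1.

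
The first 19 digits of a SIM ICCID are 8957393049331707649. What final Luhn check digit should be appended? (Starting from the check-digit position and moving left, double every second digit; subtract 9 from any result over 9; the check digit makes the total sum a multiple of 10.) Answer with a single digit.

7

Partial digits right→left: 9 4 6 7 0 7 1 3 3 9 4 0 3 9 3 7 5 9 8
Double every second digit counting from the check-digit position (so the 1st, 3rd, 5th, ... of the partial from the right).
  doubled (with −9 where >9): 9 3 0 2 6 8 6 6 1 7 → sum 48
  kept as-is: 4 7 7 3 9 0 9 7 9 → sum 55
Total = 48 + 55 = 103.
Check digit = (10 − (103 mod 10)) mod 10 = 7.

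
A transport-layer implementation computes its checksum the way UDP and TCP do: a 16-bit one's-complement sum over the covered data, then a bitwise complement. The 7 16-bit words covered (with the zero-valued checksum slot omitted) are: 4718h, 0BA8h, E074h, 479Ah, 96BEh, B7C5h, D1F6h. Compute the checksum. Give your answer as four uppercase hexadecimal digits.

64B5

One's-complement addition (fold any carry out of bit 15 back into bit 0):
  0x4718 + 0x0BA8 = 0x052C0
  0x52C0 + 0xE074 = 0x13334 → wrap carry → 0x3335
  0x3335 + 0x479A = 0x07ACF
  0x7ACF + 0x96BE = 0x1118D → wrap carry → 0x118E
  0x118E + 0xB7C5 = 0x0C953
  0xC953 + 0xD1F6 = 0x19B49 → wrap carry → 0x9B4A
One's-complement sum = 0x9B4A.
Checksum = ~0x9B4A & 0xFFFF = 0x64B5.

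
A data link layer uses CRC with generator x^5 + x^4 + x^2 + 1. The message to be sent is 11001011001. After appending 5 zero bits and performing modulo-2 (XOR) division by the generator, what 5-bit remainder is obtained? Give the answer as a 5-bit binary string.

Append 5 zeros: 1100101100100000. Divide by 110101 (XOR where the leading bit is 1):
  pos 0: 110010 XOR 110101 = 000111
  pos 3: 111110 XOR 110101 = 001011
  pos 5: 101101 XOR 110101 = 011000
  pos 6: 110000 XOR 110101 = 000101
  pos 9: 101000 XOR 110101 = 011101
  pos 10: 111010 XOR 110101 = 001111
Remainder (last 5 bits) = 01111. This is the CRC / FCS.

01111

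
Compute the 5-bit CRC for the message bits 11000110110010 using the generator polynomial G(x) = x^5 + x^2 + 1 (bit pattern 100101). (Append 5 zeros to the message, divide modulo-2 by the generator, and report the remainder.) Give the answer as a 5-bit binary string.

00011

Append 5 zeros: 1100011011001000000. Divide by 100101 (XOR where the leading bit is 1):
  pos 0: 110001 XOR 100101 = 010100
  pos 1: 101001 XOR 100101 = 001100
  pos 3: 110001 XOR 100101 = 010100
  pos 4: 101001 XOR 100101 = 001100
  pos 6: 110000 XOR 100101 = 010101
  pos 7: 101011 XOR 100101 = 001110
  pos 9: 111000 XOR 100101 = 011101
  pos 10: 111010 XOR 100101 = 011111
  pos 11: 111110 XOR 100101 = 011011
  pos 12: 110110 XOR 100101 = 010011
  pos 13: 100110 XOR 100101 = 000011
Remainder (last 5 bits) = 00011. This is the CRC / FCS.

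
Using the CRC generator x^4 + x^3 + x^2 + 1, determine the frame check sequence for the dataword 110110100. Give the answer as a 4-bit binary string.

Append 4 zeros: 1101101000000. Divide by 11101 (XOR where the leading bit is 1):
  pos 0: 11011 XOR 11101 = 00110
  pos 2: 11001 XOR 11101 = 00100
  pos 4: 10000 XOR 11101 = 01101
  pos 5: 11010 XOR 11101 = 00111
  pos 7: 11100 XOR 11101 = 00001
Remainder (last 4 bits) = 0010. This is the CRC / FCS.

0010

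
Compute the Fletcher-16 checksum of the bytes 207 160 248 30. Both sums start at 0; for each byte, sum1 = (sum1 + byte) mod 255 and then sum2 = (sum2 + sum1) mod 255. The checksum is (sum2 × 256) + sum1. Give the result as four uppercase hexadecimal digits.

Running sums (mod 255):
  after byte 0 (207): sum1=207, sum2=207
  after byte 1 (160): sum1=112, sum2=64
  after byte 2 (248): sum1=105, sum2=169
  after byte 3 (30): sum1=135, sum2=49
Checksum = sum2·256 + sum1 = 49·256 + 135 = 12679 = 0x3187.

3187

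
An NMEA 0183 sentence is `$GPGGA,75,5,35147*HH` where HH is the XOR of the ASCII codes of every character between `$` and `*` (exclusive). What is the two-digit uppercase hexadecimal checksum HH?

XOR the ASCII codes of the payload characters:
  'G' = 0x47 → acc = 0x47
  'P' = 0x50 → acc = 0x17
  'G' = 0x47 → acc = 0x50
  'G' = 0x47 → acc = 0x17
  'A' = 0x41 → acc = 0x56
  ',' = 0x2C → acc = 0x7A
  '7' = 0x37 → acc = 0x4D
  '5' = 0x35 → acc = 0x78
  ',' = 0x2C → acc = 0x54
  '5' = 0x35 → acc = 0x61
  ',' = 0x2C → acc = 0x4D
  '3' = 0x33 → acc = 0x7E
  '5' = 0x35 → acc = 0x4B
  '1' = 0x31 → acc = 0x7A
  '4' = 0x34 → acc = 0x4E
  '7' = 0x37 → acc = 0x79
Checksum = 0x79.

79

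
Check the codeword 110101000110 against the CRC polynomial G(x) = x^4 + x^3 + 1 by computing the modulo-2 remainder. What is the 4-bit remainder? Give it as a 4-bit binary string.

Modulo-2 division of 110101000110 by 11001:
  pos 0: 11010 XOR 11001 = 00011
  pos 3: 11100 XOR 11001 = 00101
  pos 5: 10101 XOR 11001 = 01100
  pos 6: 11001 XOR 11001 = 00000
Remainder = 0000 (zero — the frame passes the CRC check).

0000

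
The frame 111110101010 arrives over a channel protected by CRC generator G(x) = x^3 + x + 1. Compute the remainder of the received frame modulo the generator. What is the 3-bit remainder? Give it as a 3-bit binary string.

100

Modulo-2 division of 111110101010 by 1011:
  pos 0: 1111 XOR 1011 = 0100
  pos 1: 1001 XOR 1011 = 0010
  pos 3: 1001 XOR 1011 = 0010
  pos 5: 1001 XOR 1011 = 0010
  pos 7: 1001 XOR 1011 = 0010
Remainder = 100 (nonzero — an error is detected).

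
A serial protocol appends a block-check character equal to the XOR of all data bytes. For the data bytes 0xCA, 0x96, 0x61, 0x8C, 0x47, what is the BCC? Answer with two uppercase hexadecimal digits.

F6

XOR the bytes together:
  start with 0xCA
  0xCA ⊕ 0x96 = 0x5C
  0x5C ⊕ 0x61 = 0x3D
  0x3D ⊕ 0x8C = 0xB1
  0xB1 ⊕ 0x47 = 0xF6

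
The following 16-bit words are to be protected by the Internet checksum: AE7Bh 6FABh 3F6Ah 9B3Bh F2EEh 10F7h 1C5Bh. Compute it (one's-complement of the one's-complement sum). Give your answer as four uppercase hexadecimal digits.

One's-complement addition (fold any carry out of bit 15 back into bit 0):
  0xAE7B + 0x6FAB = 0x11E26 → wrap carry → 0x1E27
  0x1E27 + 0x3F6A = 0x05D91
  0x5D91 + 0x9B3B = 0x0F8CC
  0xF8CC + 0xF2EE = 0x1EBBA → wrap carry → 0xEBBB
  0xEBBB + 0x10F7 = 0x0FCB2
  0xFCB2 + 0x1C5B = 0x1190D → wrap carry → 0x190E
One's-complement sum = 0x190E.
Checksum = ~0x190E & 0xFFFF = 0xE6F1.

E6F1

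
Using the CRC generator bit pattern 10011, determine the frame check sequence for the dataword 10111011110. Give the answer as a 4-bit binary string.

Append 4 zeros: 101110111100000. Divide by 10011 (XOR where the leading bit is 1):
  pos 0: 10111 XOR 10011 = 00100
  pos 2: 10001 XOR 10011 = 00010
  pos 5: 10111 XOR 10011 = 00100
  pos 7: 10000 XOR 10011 = 00011
  pos 10: 11000 XOR 10011 = 01011
Remainder (last 4 bits) = 1011. This is the CRC / FCS.

1011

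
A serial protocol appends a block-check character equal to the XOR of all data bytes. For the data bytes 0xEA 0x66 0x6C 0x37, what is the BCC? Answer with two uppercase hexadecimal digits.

D7

XOR the bytes together:
  start with 0xEA
  0xEA ⊕ 0x66 = 0x8C
  0x8C ⊕ 0x6C = 0xE0
  0xE0 ⊕ 0x37 = 0xD7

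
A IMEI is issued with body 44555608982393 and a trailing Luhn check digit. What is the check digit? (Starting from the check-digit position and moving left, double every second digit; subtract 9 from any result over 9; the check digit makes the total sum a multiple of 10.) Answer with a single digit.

Partial digits right→left: 3 9 3 2 8 9 8 0 6 5 5 5 4 4
Double every second digit counting from the check-digit position (so the 1st, 3rd, 5th, ... of the partial from the right).
  doubled (with −9 where >9): 6 6 7 7 3 1 8 → sum 38
  kept as-is: 9 2 9 0 5 5 4 → sum 34
Total = 38 + 34 = 72.
Check digit = (10 − (72 mod 10)) mod 10 = 8.

8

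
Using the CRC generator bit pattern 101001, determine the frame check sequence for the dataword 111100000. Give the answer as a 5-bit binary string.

Append 5 zeros: 11110000000000. Divide by 101001 (XOR where the leading bit is 1):
  pos 0: 111100 XOR 101001 = 010101
  pos 1: 101010 XOR 101001 = 000011
  pos 5: 110000 XOR 101001 = 011001
  pos 6: 110010 XOR 101001 = 011011
  pos 7: 110110 XOR 101001 = 011111
  pos 8: 111110 XOR 101001 = 010111
Remainder (last 5 bits) = 10111. This is the CRC / FCS.

10111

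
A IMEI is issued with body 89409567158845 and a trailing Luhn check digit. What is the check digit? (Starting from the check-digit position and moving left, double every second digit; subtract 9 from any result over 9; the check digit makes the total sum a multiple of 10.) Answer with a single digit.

Partial digits right→left: 5 4 8 8 5 1 7 6 5 9 0 4 9 8
Double every second digit counting from the check-digit position (so the 1st, 3rd, 5th, ... of the partial from the right).
  doubled (with −9 where >9): 1 7 1 5 1 0 9 → sum 24
  kept as-is: 4 8 1 6 9 4 8 → sum 40
Total = 24 + 40 = 64.
Check digit = (10 − (64 mod 10)) mod 10 = 6.

6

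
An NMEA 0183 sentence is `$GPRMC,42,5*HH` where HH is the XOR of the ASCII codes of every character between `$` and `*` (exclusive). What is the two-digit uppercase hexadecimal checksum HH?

XOR the ASCII codes of the payload characters:
  'G' = 0x47 → acc = 0x47
  'P' = 0x50 → acc = 0x17
  'R' = 0x52 → acc = 0x45
  'M' = 0x4D → acc = 0x08
  'C' = 0x43 → acc = 0x4B
  ',' = 0x2C → acc = 0x67
  '4' = 0x34 → acc = 0x53
  '2' = 0x32 → acc = 0x61
  ',' = 0x2C → acc = 0x4D
  '5' = 0x35 → acc = 0x78
Checksum = 0x78.

78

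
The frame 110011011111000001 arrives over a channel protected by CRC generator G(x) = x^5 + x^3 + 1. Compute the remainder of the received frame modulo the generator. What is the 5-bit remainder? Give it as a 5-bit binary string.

Modulo-2 division of 110011011111000001 by 101001:
  pos 0: 110011 XOR 101001 = 011010
  pos 1: 110100 XOR 101001 = 011101
  pos 2: 111011 XOR 101001 = 010010
  pos 3: 100101 XOR 101001 = 001100
  pos 5: 110011 XOR 101001 = 011010
  pos 6: 110101 XOR 101001 = 011100
  pos 7: 111000 XOR 101001 = 010001
  pos 8: 100010 XOR 101001 = 001011
  pos 10: 101100 XOR 101001 = 000101
Remainder = 10101 (nonzero — an error is detected).

10101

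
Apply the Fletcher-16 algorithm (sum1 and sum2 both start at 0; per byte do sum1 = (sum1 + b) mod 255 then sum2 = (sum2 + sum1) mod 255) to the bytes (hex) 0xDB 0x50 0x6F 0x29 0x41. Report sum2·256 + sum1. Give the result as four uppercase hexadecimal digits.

6E06

Running sums (mod 255):
  after byte 0 (0xDB): sum1=219, sum2=219
  after byte 1 (0x50): sum1=44, sum2=8
  after byte 2 (0x6F): sum1=155, sum2=163
  after byte 3 (0x29): sum1=196, sum2=104
  after byte 4 (0x41): sum1=6, sum2=110
Checksum = sum2·256 + sum1 = 110·256 + 6 = 28166 = 0x6E06.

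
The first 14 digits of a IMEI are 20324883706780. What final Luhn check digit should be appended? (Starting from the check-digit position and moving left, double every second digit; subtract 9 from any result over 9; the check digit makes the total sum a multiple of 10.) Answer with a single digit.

0

Partial digits right→left: 0 8 7 6 0 7 3 8 8 4 2 3 0 2
Double every second digit counting from the check-digit position (so the 1st, 3rd, 5th, ... of the partial from the right).
  doubled (with −9 where >9): 0 5 0 6 7 4 0 → sum 22
  kept as-is: 8 6 7 8 4 3 2 → sum 38
Total = 22 + 38 = 60.
Check digit = (10 − (60 mod 10)) mod 10 = 0.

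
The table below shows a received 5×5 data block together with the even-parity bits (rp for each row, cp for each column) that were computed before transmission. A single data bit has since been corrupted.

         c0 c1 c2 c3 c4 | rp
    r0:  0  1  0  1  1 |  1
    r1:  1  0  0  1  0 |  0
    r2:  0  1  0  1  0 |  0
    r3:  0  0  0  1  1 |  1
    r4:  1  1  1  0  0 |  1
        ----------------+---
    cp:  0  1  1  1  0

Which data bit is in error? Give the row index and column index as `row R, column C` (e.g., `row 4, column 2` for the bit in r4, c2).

Recompute each row's even parity and compare to rp:
  r0: data parity 1, sent rp 1 → ok
  r1: data parity 0, sent rp 0 → ok
  r2: data parity 0, sent rp 0 → ok
  r3: data parity 0, sent rp 1 → mismatch
  r4: data parity 1, sent rp 1 → ok
Recompute each column's even parity and compare to cp:
  c0: data parity 0, sent cp 0 → ok
  c1: data parity 1, sent cp 1 → ok
  c2: data parity 1, sent cp 1 → ok
  c3: data parity 0, sent cp 1 → mismatch
  c4: data parity 0, sent cp 0 → ok
Exactly one row (r3) and one column (c3) fail → the flipped bit is at their intersection.

row 3, column 3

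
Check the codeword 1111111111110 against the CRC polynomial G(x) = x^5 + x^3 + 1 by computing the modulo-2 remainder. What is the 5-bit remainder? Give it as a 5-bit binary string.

01101

Modulo-2 division of 1111111111110 by 101001:
  pos 0: 111111 XOR 101001 = 010110
  pos 1: 101101 XOR 101001 = 000100
  pos 4: 100111 XOR 101001 = 001110
  pos 6: 111011 XOR 101001 = 010010
  pos 7: 100100 XOR 101001 = 001101
Remainder = 01101 (nonzero — an error is detected).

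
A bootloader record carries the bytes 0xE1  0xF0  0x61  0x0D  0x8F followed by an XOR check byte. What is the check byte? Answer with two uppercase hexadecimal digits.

XOR the bytes together:
  start with 0xE1
  0xE1 ⊕ 0xF0 = 0x11
  0x11 ⊕ 0x61 = 0x70
  0x70 ⊕ 0x0D = 0x7D
  0x7D ⊕ 0x8F = 0xF2

F2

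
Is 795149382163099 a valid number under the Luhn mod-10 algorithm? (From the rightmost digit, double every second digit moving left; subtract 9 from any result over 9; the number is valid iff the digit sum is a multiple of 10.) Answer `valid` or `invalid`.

From the right, keep odd positions and double even positions (subtract 9 from any doubled value over 9):
  doubled (positions 2,4,...): 9 6 2 7 9 2 9 → sum 44
  kept (positions 1,3,...): 9 0 6 2 3 4 5 7 → sum 36
Total = 80.
80 mod 10 = 0, so the number is valid.

valid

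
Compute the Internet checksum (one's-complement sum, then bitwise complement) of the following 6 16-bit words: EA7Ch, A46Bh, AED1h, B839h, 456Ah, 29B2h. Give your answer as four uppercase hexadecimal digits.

One's-complement addition (fold any carry out of bit 15 back into bit 0):
  0xEA7C + 0xA46B = 0x18EE7 → wrap carry → 0x8EE8
  0x8EE8 + 0xAED1 = 0x13DB9 → wrap carry → 0x3DBA
  0x3DBA + 0xB839 = 0x0F5F3
  0xF5F3 + 0x456A = 0x13B5D → wrap carry → 0x3B5E
  0x3B5E + 0x29B2 = 0x06510
One's-complement sum = 0x6510.
Checksum = ~0x6510 & 0xFFFF = 0x9AEF.

9AEF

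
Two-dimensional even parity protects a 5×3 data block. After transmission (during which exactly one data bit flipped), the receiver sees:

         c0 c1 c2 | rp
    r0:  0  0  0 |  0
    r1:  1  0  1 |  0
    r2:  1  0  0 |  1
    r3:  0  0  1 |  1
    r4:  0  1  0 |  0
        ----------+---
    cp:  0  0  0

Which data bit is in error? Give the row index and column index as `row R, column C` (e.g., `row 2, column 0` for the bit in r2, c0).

Recompute each row's even parity and compare to rp:
  r0: data parity 0, sent rp 0 → ok
  r1: data parity 0, sent rp 0 → ok
  r2: data parity 1, sent rp 1 → ok
  r3: data parity 1, sent rp 1 → ok
  r4: data parity 1, sent rp 0 → mismatch
Recompute each column's even parity and compare to cp:
  c0: data parity 0, sent cp 0 → ok
  c1: data parity 1, sent cp 0 → mismatch
  c2: data parity 0, sent cp 0 → ok
Exactly one row (r4) and one column (c1) fail → the flipped bit is at their intersection.

row 4, column 1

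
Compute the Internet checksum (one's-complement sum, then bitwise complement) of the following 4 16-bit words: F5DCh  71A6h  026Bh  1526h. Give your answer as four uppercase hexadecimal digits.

80EB

One's-complement addition (fold any carry out of bit 15 back into bit 0):
  0xF5DC + 0x71A6 = 0x16782 → wrap carry → 0x6783
  0x6783 + 0x026B = 0x069EE
  0x69EE + 0x1526 = 0x07F14
One's-complement sum = 0x7F14.
Checksum = ~0x7F14 & 0xFFFF = 0x80EB.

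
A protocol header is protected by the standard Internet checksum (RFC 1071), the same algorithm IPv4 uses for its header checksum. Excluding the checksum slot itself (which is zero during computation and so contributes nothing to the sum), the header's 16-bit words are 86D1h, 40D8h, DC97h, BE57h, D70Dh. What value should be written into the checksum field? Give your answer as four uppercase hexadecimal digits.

One's-complement addition (fold any carry out of bit 15 back into bit 0):
  0x86D1 + 0x40D8 = 0x0C7A9
  0xC7A9 + 0xDC97 = 0x1A440 → wrap carry → 0xA441
  0xA441 + 0xBE57 = 0x16298 → wrap carry → 0x6299
  0x6299 + 0xD70D = 0x139A6 → wrap carry → 0x39A7
One's-complement sum = 0x39A7.
Checksum = ~0x39A7 & 0xFFFF = 0xC658.

C658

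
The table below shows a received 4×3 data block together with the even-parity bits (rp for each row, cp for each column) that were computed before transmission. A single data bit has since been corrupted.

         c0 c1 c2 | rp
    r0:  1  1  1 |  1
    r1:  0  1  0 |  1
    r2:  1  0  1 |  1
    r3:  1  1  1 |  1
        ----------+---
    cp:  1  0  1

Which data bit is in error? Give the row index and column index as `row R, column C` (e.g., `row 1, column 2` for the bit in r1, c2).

Recompute each row's even parity and compare to rp:
  r0: data parity 1, sent rp 1 → ok
  r1: data parity 1, sent rp 1 → ok
  r2: data parity 0, sent rp 1 → mismatch
  r3: data parity 1, sent rp 1 → ok
Recompute each column's even parity and compare to cp:
  c0: data parity 1, sent cp 1 → ok
  c1: data parity 1, sent cp 0 → mismatch
  c2: data parity 1, sent cp 1 → ok
Exactly one row (r2) and one column (c1) fail → the flipped bit is at their intersection.

row 2, column 1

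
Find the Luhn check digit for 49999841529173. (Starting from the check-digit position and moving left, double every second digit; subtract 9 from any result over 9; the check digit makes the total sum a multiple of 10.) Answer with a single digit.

4

Partial digits right→left: 3 7 1 9 2 5 1 4 8 9 9 9 9 4
Double every second digit counting from the check-digit position (so the 1st, 3rd, 5th, ... of the partial from the right).
  doubled (with −9 where >9): 6 2 4 2 7 9 9 → sum 39
  kept as-is: 7 9 5 4 9 9 4 → sum 47
Total = 39 + 47 = 86.
Check digit = (10 − (86 mod 10)) mod 10 = 4.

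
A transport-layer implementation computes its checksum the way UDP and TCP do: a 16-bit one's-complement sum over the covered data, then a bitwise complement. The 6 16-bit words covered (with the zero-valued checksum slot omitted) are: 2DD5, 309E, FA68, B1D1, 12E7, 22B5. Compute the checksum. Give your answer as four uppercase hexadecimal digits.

BFB5

One's-complement addition (fold any carry out of bit 15 back into bit 0):
  0x2DD5 + 0x309E = 0x05E73
  0x5E73 + 0xFA68 = 0x158DB → wrap carry → 0x58DC
  0x58DC + 0xB1D1 = 0x10AAD → wrap carry → 0x0AAE
  0x0AAE + 0x12E7 = 0x01D95
  0x1D95 + 0x22B5 = 0x0404A
One's-complement sum = 0x404A.
Checksum = ~0x404A & 0xFFFF = 0xBFB5.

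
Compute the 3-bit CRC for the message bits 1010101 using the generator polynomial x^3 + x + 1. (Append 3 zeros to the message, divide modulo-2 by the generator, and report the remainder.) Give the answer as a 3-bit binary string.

Append 3 zeros: 1010101000. Divide by 1011 (XOR where the leading bit is 1):
  pos 0: 1010 XOR 1011 = 0001
  pos 3: 1101 XOR 1011 = 0110
  pos 4: 1100 XOR 1011 = 0111
  pos 5: 1110 XOR 1011 = 0101
  pos 6: 1010 XOR 1011 = 0001
Remainder (last 3 bits) = 001. This is the CRC / FCS.

001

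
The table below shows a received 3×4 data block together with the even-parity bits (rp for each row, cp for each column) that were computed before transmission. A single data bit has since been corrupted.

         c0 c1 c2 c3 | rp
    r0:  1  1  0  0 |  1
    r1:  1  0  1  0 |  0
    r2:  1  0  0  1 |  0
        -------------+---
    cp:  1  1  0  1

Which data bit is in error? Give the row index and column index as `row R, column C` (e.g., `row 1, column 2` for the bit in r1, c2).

Recompute each row's even parity and compare to rp:
  r0: data parity 0, sent rp 1 → mismatch
  r1: data parity 0, sent rp 0 → ok
  r2: data parity 0, sent rp 0 → ok
Recompute each column's even parity and compare to cp:
  c0: data parity 1, sent cp 1 → ok
  c1: data parity 1, sent cp 1 → ok
  c2: data parity 1, sent cp 0 → mismatch
  c3: data parity 1, sent cp 1 → ok
Exactly one row (r0) and one column (c2) fail → the flipped bit is at their intersection.

row 0, column 2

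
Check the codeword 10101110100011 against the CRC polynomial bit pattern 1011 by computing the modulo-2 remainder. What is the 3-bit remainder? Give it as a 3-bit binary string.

000

Modulo-2 division of 10101110100011 by 1011:
  pos 0: 1010 XOR 1011 = 0001
  pos 3: 1111 XOR 1011 = 0100
  pos 4: 1000 XOR 1011 = 0011
  pos 6: 1110 XOR 1011 = 0101
  pos 7: 1010 XOR 1011 = 0001
  pos 10: 1011 XOR 1011 = 0000
Remainder = 000 (zero — the frame passes the CRC check).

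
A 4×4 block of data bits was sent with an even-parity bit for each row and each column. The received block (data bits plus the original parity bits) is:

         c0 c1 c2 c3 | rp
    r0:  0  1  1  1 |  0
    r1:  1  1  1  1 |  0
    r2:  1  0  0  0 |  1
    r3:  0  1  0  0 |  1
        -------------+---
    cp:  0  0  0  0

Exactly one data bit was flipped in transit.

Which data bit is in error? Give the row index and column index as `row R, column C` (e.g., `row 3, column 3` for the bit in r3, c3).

Recompute each row's even parity and compare to rp:
  r0: data parity 1, sent rp 0 → mismatch
  r1: data parity 0, sent rp 0 → ok
  r2: data parity 1, sent rp 1 → ok
  r3: data parity 1, sent rp 1 → ok
Recompute each column's even parity and compare to cp:
  c0: data parity 0, sent cp 0 → ok
  c1: data parity 1, sent cp 0 → mismatch
  c2: data parity 0, sent cp 0 → ok
  c3: data parity 0, sent cp 0 → ok
Exactly one row (r0) and one column (c1) fail → the flipped bit is at their intersection.

row 0, column 1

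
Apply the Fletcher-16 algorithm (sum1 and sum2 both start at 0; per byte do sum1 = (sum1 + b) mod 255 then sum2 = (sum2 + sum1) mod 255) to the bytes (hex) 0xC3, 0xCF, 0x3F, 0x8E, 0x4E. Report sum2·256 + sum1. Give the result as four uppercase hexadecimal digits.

3BAF

Running sums (mod 255):
  after byte 0 (0xC3): sum1=195, sum2=195
  after byte 1 (0xCF): sum1=147, sum2=87
  after byte 2 (0x3F): sum1=210, sum2=42
  after byte 3 (0x8E): sum1=97, sum2=139
  after byte 4 (0x4E): sum1=175, sum2=59
Checksum = sum2·256 + sum1 = 59·256 + 175 = 15279 = 0x3BAF.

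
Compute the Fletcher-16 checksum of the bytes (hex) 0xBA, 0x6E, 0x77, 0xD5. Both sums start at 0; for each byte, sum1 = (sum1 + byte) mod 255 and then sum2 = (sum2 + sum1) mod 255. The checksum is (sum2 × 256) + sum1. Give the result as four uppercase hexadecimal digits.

Running sums (mod 255):
  after byte 0 (0xBA): sum1=186, sum2=186
  after byte 1 (0x6E): sum1=41, sum2=227
  after byte 2 (0x77): sum1=160, sum2=132
  after byte 3 (0xD5): sum1=118, sum2=250
Checksum = sum2·256 + sum1 = 250·256 + 118 = 64118 = 0xFA76.

FA76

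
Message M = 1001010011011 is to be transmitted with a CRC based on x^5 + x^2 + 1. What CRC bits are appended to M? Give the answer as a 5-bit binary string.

Append 5 zeros: 100101001101100000. Divide by 100101 (XOR where the leading bit is 1):
  pos 0: 100101 XOR 100101 = 000000
  pos 8: 110110 XOR 100101 = 010011
  pos 9: 100110 XOR 100101 = 000011
Remainder (last 5 bits) = 11000. This is the CRC / FCS.

11000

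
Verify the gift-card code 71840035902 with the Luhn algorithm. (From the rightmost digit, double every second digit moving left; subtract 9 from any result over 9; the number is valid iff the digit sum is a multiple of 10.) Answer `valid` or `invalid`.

From the right, keep odd positions and double even positions (subtract 9 from any doubled value over 9):
  doubled (positions 2,4,...): 0 1 0 8 2 → sum 11
  kept (positions 1,3,...): 2 9 3 0 8 7 → sum 29
Total = 40.
40 mod 10 = 0, so the number is valid.

valid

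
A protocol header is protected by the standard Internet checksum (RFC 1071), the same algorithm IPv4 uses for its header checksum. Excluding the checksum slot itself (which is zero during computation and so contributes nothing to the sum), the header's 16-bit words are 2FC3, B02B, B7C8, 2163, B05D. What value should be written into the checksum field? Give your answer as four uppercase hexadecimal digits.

9687

One's-complement addition (fold any carry out of bit 15 back into bit 0):
  0x2FC3 + 0xB02B = 0x0DFEE
  0xDFEE + 0xB7C8 = 0x197B6 → wrap carry → 0x97B7
  0x97B7 + 0x2163 = 0x0B91A
  0xB91A + 0xB05D = 0x16977 → wrap carry → 0x6978
One's-complement sum = 0x6978.
Checksum = ~0x6978 & 0xFFFF = 0x9687.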